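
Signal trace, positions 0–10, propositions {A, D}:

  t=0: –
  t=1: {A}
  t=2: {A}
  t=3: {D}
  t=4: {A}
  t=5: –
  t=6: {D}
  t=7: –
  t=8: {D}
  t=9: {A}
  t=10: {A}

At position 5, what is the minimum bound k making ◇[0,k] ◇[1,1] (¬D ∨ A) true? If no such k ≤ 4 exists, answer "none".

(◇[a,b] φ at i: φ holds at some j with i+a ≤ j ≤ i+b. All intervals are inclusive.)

Scan j = 5,6,… for ◇[1,1] (¬D ∨ A):
  j=5: fails
  j=6: holds
First hit at j=6, so smallest k = 6-5 = 1.

1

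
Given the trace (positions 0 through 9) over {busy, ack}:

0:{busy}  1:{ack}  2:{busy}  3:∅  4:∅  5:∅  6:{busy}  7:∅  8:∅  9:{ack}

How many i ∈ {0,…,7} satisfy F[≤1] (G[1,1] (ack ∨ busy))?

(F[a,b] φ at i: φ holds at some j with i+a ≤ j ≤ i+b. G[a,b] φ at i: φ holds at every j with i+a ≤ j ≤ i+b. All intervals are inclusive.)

5

Evaluate at each i in [0,7]:
  i=0: ✓ (witness j=0)
  i=1: ✓ (witness j=1)
  i=2: ✗ (none in [2,3])
  i=3: ✗ (none in [3,4])
  i=4: ✓ (witness j=5)
  i=5: ✓ (witness j=5)
  i=6: ✗ (none in [6,7])
  i=7: ✓ (witness j=8)
Positions where it holds: {0, 1, 4, 5, 7} → 5.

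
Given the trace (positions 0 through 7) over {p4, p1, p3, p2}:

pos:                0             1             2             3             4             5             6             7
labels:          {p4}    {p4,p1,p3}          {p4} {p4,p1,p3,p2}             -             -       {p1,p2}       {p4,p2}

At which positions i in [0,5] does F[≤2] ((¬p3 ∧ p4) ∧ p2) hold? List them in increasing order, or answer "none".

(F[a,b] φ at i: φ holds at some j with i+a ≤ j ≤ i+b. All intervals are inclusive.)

5

Evaluate at each i in [0,5]:
  i=0: ✗ (none in [0,2])
  i=1: ✗ (none in [1,3])
  i=2: ✗ (none in [2,4])
  i=3: ✗ (none in [3,5])
  i=4: ✗ (none in [4,6])
  i=5: ✓ (witness j=7)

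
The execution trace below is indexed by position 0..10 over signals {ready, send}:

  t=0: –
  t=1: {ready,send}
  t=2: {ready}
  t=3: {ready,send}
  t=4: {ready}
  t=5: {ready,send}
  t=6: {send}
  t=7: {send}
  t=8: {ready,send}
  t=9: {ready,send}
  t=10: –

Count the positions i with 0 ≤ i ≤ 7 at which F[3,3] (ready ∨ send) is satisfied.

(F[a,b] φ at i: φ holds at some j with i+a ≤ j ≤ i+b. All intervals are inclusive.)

7

Evaluate at each i in [0,7]:
  i=0: ✓ (witness j=3)
  i=1: ✓ (witness j=4)
  i=2: ✓ (witness j=5)
  i=3: ✓ (witness j=6)
  i=4: ✓ (witness j=7)
  i=5: ✓ (witness j=8)
  i=6: ✓ (witness j=9)
  i=7: ✗ (none in [10,10])
Positions where it holds: {0, 1, 2, 3, 4, 5, 6} → 7.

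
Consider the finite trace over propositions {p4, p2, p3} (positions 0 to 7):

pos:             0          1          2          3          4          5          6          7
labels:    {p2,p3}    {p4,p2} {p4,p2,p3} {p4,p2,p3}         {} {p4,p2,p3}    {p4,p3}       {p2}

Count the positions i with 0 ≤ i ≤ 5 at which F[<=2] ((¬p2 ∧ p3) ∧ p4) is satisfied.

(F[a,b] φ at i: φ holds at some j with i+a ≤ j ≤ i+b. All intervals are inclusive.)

Evaluate at each i in [0,5]:
  i=0: ✗ (none in [0,2])
  i=1: ✗ (none in [1,3])
  i=2: ✗ (none in [2,4])
  i=3: ✗ (none in [3,5])
  i=4: ✓ (witness j=6)
  i=5: ✓ (witness j=6)
Positions where it holds: {4, 5} → 2.

2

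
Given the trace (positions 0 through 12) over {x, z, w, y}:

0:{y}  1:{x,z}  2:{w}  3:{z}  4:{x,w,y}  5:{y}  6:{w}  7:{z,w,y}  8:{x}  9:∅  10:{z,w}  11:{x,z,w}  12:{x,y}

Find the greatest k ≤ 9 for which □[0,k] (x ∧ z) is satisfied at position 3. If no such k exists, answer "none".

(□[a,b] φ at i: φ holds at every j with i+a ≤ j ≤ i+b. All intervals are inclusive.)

(x ∧ z) must hold from j=3 onward; find where it first fails.
  j=3: fails → no k works.

none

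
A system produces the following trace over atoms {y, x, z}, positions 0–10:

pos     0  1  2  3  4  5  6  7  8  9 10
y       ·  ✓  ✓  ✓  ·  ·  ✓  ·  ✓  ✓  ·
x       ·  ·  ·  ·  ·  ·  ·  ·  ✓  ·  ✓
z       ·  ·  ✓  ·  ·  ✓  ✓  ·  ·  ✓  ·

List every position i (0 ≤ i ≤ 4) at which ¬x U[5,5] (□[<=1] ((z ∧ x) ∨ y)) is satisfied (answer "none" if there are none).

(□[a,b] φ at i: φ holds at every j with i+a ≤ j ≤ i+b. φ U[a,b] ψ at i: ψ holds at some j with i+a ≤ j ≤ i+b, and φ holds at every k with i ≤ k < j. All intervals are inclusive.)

3

Evaluate at each i in [0,4]:
  i=0: ✗ (no rhs in [5,5])
  i=1: ✗ (no rhs in [6,6])
  i=2: ✗ (no rhs in [7,7])
  i=3: ✓ (rhs at j=8; lhs holds on [3,7])
  i=4: ✗ (no rhs in [9,9])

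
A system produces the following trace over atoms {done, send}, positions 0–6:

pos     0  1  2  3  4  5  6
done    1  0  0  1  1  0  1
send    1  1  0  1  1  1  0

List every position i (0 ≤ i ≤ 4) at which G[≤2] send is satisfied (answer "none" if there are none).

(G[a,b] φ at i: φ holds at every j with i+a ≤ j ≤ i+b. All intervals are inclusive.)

Evaluate at each i in [0,4]:
  i=0: ✗ (fails at j=2)
  i=1: ✗ (fails at j=2)
  i=2: ✗ (fails at j=2)
  i=3: ✓ (all of [3,5])
  i=4: ✗ (fails at j=6)

3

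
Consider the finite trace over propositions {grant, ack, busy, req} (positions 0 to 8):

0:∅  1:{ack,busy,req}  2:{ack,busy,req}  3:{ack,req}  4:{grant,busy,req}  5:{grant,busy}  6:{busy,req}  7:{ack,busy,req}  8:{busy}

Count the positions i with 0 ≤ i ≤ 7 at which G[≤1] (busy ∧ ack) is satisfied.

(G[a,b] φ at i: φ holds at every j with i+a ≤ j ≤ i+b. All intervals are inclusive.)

Evaluate at each i in [0,7]:
  i=0: ✗ (fails at j=0)
  i=1: ✓ (all of [1,2])
  i=2: ✗ (fails at j=3)
  i=3: ✗ (fails at j=3)
  i=4: ✗ (fails at j=4)
  i=5: ✗ (fails at j=5)
  i=6: ✗ (fails at j=6)
  i=7: ✗ (fails at j=8)
Positions where it holds: {1} → 1.

1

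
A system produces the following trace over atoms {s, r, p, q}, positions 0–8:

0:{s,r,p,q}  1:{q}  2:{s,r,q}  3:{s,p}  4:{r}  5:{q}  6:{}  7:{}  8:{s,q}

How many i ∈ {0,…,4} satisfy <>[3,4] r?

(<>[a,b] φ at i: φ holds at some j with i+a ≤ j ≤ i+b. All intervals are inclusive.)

2

Evaluate at each i in [0,4]:
  i=0: ✓ (witness j=4)
  i=1: ✓ (witness j=4)
  i=2: ✗ (none in [5,6])
  i=3: ✗ (none in [6,7])
  i=4: ✗ (none in [7,8])
Positions where it holds: {0, 1} → 2.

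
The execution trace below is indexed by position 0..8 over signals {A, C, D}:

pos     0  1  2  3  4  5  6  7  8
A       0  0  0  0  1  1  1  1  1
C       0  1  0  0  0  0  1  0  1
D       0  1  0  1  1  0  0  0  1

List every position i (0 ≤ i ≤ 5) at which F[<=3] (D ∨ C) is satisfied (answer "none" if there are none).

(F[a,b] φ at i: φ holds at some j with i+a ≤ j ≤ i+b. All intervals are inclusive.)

0, 1, 2, 3, 4, 5

Evaluate at each i in [0,5]:
  i=0: ✓ (witness j=1)
  i=1: ✓ (witness j=1)
  i=2: ✓ (witness j=3)
  i=3: ✓ (witness j=3)
  i=4: ✓ (witness j=4)
  i=5: ✓ (witness j=6)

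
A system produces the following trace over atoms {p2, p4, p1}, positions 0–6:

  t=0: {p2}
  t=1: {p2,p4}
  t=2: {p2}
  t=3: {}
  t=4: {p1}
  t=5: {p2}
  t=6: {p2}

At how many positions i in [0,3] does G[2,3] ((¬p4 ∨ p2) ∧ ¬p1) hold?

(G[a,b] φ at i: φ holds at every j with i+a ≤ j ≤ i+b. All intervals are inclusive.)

2

Evaluate at each i in [0,3]:
  i=0: ✓ (all of [2,3])
  i=1: ✗ (fails at j=4)
  i=2: ✗ (fails at j=4)
  i=3: ✓ (all of [5,6])
Positions where it holds: {0, 3} → 2.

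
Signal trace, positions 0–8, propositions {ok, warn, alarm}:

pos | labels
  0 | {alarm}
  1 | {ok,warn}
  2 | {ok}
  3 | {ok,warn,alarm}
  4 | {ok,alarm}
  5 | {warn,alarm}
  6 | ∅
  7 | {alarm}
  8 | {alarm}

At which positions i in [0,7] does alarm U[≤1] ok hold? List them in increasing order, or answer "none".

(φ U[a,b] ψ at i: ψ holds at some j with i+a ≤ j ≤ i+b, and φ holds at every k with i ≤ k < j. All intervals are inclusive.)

Evaluate at each i in [0,7]:
  i=0: ✓ (rhs at j=1; lhs holds on [0,0])
  i=1: ✓ (rhs at j=1)
  i=2: ✓ (rhs at j=2)
  i=3: ✓ (rhs at j=3)
  i=4: ✓ (rhs at j=4)
  i=5: ✗ (no rhs in [5,6])
  i=6: ✗ (no rhs in [6,7])
  i=7: ✗ (no rhs in [7,8])

0, 1, 2, 3, 4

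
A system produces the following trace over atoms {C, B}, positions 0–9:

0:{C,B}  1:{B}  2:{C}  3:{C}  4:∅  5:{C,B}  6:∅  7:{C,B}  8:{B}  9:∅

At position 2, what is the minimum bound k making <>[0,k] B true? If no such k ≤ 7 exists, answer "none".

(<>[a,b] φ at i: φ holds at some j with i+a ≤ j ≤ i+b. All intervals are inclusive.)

3

Scan j = 2,3,… for B:
  j=2: fails
  j=3: fails
  j=4: fails
  j=5: holds
First hit at j=5, so smallest k = 5-2 = 3.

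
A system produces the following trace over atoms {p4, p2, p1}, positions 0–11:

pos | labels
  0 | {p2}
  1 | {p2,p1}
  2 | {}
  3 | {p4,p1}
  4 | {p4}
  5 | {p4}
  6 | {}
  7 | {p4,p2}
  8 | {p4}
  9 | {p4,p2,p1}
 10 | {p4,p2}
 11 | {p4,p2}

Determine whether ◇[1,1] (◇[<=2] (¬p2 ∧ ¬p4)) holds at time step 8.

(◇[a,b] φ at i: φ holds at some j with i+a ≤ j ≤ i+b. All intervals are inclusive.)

Check ◇[<=2] (¬p2 ∧ ¬p4) at each j in [9,9]:
  j=9: fails (none in [9,11])
No position in the window satisfies it → formula fails.

False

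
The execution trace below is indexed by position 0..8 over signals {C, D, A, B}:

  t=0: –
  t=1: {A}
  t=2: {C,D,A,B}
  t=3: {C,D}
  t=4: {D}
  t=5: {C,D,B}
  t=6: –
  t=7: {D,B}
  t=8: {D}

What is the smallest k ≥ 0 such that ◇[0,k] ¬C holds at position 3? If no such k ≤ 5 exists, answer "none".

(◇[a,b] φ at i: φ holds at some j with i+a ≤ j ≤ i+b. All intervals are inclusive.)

1

Scan j = 3,4,… for ¬C:
  j=3: fails
  j=4: holds
First hit at j=4, so smallest k = 4-3 = 1.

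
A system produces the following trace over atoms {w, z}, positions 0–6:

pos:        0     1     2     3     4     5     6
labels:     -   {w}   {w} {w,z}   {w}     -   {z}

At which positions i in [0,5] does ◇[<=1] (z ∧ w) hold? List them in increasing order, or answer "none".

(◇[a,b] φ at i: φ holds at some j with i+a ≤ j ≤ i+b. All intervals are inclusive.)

Evaluate at each i in [0,5]:
  i=0: ✗ (none in [0,1])
  i=1: ✗ (none in [1,2])
  i=2: ✓ (witness j=3)
  i=3: ✓ (witness j=3)
  i=4: ✗ (none in [4,5])
  i=5: ✗ (none in [5,6])

2, 3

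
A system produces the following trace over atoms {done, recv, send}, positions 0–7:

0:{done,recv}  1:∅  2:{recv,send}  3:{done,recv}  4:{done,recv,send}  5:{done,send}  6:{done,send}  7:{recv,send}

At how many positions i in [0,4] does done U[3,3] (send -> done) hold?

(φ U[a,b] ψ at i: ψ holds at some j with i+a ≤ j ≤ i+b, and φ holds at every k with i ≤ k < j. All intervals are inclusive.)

1

Evaluate at each i in [0,4]:
  i=0: ✗ (lhs fails at k=1 before rhs at j=3)
  i=1: ✗ (lhs fails at k=1 before rhs at j=4)
  i=2: ✗ (lhs fails at k=2 before rhs at j=5)
  i=3: ✓ (rhs at j=6; lhs holds on [3,5])
  i=4: ✗ (no rhs in [7,7])
Positions where it holds: {3} → 1.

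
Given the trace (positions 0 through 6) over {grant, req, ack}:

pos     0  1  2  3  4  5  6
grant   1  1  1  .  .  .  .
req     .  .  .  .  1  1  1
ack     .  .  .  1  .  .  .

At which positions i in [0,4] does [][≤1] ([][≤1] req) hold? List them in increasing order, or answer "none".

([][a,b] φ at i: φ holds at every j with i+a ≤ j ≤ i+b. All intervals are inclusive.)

Evaluate at each i in [0,4]:
  i=0: ✗ (fails at j=0)
  i=1: ✗ (fails at j=1)
  i=2: ✗ (fails at j=2)
  i=3: ✗ (fails at j=3)
  i=4: ✓ (all of [4,5])

4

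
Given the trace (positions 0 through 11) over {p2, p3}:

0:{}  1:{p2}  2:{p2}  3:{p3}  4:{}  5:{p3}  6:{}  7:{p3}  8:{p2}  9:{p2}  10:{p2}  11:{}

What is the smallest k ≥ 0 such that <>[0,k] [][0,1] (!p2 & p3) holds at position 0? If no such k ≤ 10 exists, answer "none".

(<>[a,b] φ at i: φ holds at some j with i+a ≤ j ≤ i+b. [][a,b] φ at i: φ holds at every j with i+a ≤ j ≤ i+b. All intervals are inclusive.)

Scan j = 0,1,… for [][0,1] (!p2 & p3):
  j=0: fails
  j=1: fails
  j=2: fails
  j=3: fails
  j=4: fails
  j=5: fails
  j=6: fails
  j=7: fails
  j=8: fails
  j=9: fails
  j=10: fails
No j in [0,10] satisfies it → none.

none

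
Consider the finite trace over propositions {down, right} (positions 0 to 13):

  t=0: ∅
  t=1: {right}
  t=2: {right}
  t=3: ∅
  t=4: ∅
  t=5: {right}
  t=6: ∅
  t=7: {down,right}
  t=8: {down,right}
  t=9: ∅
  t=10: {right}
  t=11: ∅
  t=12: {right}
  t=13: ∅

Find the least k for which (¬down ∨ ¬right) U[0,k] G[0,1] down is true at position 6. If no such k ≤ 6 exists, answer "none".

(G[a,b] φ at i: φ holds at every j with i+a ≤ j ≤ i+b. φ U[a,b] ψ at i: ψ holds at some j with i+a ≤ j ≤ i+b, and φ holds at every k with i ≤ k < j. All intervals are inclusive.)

1

Need earliest j ≥ 6 with G[0,1] down, and (¬down ∨ ¬right) at every k in [6,j-1].
  j=6: rhs fails.
  j=7: rhs holds; lhs holds on [6,6]. k = 1.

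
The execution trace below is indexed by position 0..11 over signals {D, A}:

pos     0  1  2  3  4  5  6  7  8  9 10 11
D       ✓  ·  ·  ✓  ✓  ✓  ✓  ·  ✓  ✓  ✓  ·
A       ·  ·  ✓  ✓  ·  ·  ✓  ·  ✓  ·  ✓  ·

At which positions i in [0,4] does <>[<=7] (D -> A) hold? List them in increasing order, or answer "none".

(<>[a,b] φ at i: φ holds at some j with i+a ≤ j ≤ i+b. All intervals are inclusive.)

Evaluate at each i in [0,4]:
  i=0: ✓ (witness j=1)
  i=1: ✓ (witness j=1)
  i=2: ✓ (witness j=2)
  i=3: ✓ (witness j=3)
  i=4: ✓ (witness j=6)

0, 1, 2, 3, 4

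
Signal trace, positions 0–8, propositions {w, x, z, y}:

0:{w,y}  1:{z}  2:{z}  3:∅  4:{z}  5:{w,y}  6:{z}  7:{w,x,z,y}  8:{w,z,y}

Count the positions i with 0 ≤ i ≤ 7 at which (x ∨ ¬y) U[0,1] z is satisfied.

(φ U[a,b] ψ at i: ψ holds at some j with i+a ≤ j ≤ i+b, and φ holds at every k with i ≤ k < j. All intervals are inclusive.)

6

Evaluate at each i in [0,7]:
  i=0: ✗ (lhs fails at k=0 before rhs at j=1)
  i=1: ✓ (rhs at j=1)
  i=2: ✓ (rhs at j=2)
  i=3: ✓ (rhs at j=4; lhs holds on [3,3])
  i=4: ✓ (rhs at j=4)
  i=5: ✗ (lhs fails at k=5 before rhs at j=6)
  i=6: ✓ (rhs at j=6)
  i=7: ✓ (rhs at j=7)
Positions where it holds: {1, 2, 3, 4, 6, 7} → 6.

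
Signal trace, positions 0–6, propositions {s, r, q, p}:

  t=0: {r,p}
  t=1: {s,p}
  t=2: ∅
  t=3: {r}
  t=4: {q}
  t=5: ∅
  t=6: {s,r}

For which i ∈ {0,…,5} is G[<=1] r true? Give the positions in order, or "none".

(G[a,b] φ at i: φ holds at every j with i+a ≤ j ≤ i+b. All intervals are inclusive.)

none

Evaluate at each i in [0,5]:
  i=0: ✗ (fails at j=1)
  i=1: ✗ (fails at j=1)
  i=2: ✗ (fails at j=2)
  i=3: ✗ (fails at j=4)
  i=4: ✗ (fails at j=4)
  i=5: ✗ (fails at j=5)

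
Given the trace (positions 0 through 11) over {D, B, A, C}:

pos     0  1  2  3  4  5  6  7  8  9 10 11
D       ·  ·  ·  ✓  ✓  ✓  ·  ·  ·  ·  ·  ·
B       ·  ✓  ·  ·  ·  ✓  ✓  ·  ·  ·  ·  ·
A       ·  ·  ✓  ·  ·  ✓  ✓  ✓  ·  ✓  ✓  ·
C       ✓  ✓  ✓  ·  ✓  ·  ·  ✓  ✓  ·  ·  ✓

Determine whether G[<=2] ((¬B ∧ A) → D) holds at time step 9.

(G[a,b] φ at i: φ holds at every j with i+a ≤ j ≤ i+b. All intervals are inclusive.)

Check ((¬B ∧ A) → D) at every j in [9,11]:
  j=9: antecedent true; consequent false → ✗
  j=10: antecedent true; consequent false → ✗
  j=11: antecedent false → ✓
Fails at j=9 → formula fails.

No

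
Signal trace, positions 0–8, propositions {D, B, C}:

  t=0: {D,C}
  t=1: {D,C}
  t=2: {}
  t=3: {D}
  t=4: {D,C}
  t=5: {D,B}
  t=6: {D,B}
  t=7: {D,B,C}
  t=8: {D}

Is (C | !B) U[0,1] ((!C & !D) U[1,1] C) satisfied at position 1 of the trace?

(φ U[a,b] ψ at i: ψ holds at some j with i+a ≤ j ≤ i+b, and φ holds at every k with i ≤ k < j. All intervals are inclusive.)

Need some j in [1,2] with ((!C & !D) U[1,1] C), and (C | !B) at every k in [1,j-1].
  j=1: ((!C & !D) U[1,1] C) — fails.
  j=2: ((!C & !D) U[1,1] C) — fails.
No j in the window works → until fails.

No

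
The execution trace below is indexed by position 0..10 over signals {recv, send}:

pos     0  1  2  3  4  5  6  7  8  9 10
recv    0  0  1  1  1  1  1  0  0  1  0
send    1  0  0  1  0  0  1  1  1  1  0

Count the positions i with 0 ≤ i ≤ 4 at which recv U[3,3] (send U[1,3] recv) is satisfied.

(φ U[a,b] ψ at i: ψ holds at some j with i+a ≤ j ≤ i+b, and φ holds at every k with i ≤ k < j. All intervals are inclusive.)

2

Evaluate at each i in [0,4]:
  i=0: ✗ (lhs fails at k=0 before rhs at j=3)
  i=1: ✗ (no rhs in [4,4])
  i=2: ✗ (no rhs in [5,5])
  i=3: ✓ (rhs at j=6; lhs holds on [3,5])
  i=4: ✓ (rhs at j=7; lhs holds on [4,6])
Positions where it holds: {3, 4} → 2.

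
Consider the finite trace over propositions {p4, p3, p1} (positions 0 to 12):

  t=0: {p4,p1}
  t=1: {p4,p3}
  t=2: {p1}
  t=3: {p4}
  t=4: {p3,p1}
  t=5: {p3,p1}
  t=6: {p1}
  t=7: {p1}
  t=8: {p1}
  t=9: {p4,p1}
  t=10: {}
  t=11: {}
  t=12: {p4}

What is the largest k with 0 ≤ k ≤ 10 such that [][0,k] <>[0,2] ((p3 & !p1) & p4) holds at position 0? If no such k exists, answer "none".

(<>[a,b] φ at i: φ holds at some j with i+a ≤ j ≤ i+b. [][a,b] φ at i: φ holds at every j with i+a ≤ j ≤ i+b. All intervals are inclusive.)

<>[0,2] ((p3 & !p1) & p4) must hold from j=0 onward; find where it first fails.
  j=0: holds
  j=1: holds
  j=2: fails
Holds on [0,1], so largest k = 1.

1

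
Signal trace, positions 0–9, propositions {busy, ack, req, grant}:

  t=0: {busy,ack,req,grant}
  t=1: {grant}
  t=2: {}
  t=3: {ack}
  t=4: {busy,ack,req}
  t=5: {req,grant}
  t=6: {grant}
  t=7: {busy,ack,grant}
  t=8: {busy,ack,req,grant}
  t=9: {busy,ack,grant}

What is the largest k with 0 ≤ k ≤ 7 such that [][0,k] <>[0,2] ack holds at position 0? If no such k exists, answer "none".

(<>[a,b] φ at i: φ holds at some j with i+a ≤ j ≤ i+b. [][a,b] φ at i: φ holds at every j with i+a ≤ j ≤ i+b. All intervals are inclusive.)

7

<>[0,2] ack must hold from j=0 onward; find where it first fails.
  j=0: holds
  j=1: holds
  j=2: holds
  j=3: holds
  j=4: holds
  j=5: holds
  j=6: holds
  j=7: holds
Holds through j=7; largest k = 7.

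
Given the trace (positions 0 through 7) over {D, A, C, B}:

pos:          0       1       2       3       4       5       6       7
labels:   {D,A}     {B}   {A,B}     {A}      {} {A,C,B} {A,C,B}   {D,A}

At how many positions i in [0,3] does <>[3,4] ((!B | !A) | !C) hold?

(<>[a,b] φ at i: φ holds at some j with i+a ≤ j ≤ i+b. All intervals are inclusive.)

3

Evaluate at each i in [0,3]:
  i=0: ✓ (witness j=3)
  i=1: ✓ (witness j=4)
  i=2: ✗ (none in [5,6])
  i=3: ✓ (witness j=7)
Positions where it holds: {0, 1, 3} → 3.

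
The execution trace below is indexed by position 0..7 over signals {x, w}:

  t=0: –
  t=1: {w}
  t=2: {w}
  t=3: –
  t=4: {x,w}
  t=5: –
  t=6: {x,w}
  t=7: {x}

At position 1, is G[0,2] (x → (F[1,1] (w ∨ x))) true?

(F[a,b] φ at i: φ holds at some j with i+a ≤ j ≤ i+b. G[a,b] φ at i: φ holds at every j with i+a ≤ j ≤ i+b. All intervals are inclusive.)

Check (x → (F[1,1] (w ∨ x))) at every j in [1,3]:
  j=1: antecedent false → ✓
  j=2: antecedent false → ✓
  j=3: antecedent false → ✓
All positions satisfy it → formula holds.

Yes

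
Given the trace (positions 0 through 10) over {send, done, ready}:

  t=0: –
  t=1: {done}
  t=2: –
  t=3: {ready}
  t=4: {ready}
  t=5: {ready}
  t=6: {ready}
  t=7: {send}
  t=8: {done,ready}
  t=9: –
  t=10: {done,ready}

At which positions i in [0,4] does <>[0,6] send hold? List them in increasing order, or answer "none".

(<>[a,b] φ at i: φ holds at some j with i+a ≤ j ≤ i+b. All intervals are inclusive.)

Evaluate at each i in [0,4]:
  i=0: ✗ (none in [0,6])
  i=1: ✓ (witness j=7)
  i=2: ✓ (witness j=7)
  i=3: ✓ (witness j=7)
  i=4: ✓ (witness j=7)

1, 2, 3, 4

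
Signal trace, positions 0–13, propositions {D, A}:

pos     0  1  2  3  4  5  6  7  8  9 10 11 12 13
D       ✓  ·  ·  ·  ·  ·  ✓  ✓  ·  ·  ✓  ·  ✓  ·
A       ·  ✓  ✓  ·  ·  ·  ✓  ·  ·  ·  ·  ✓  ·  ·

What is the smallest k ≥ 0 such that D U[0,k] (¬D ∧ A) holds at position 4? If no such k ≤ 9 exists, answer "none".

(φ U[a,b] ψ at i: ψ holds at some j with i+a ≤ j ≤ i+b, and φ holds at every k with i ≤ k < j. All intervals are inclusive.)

none

Need earliest j ≥ 4 with (¬D ∧ A), and D at every k in [4,j-1].
  j=4: rhs fails.
  j=5: rhs fails.
  j=6: rhs fails.
  j=7: rhs fails.
  j=8: rhs fails.
  j=9: rhs fails.
  j=10: rhs fails.
  j=11: rhs holds but lhs fails at k=4.
  j=12: rhs fails.
  j=13: rhs fails.
No witness within the range → none.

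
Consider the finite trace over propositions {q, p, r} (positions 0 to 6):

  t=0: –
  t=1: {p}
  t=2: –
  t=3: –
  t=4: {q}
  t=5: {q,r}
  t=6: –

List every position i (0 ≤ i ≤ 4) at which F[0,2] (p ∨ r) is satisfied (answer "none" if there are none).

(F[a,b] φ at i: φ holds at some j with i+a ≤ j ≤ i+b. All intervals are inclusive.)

0, 1, 3, 4

Evaluate at each i in [0,4]:
  i=0: ✓ (witness j=1)
  i=1: ✓ (witness j=1)
  i=2: ✗ (none in [2,4])
  i=3: ✓ (witness j=5)
  i=4: ✓ (witness j=5)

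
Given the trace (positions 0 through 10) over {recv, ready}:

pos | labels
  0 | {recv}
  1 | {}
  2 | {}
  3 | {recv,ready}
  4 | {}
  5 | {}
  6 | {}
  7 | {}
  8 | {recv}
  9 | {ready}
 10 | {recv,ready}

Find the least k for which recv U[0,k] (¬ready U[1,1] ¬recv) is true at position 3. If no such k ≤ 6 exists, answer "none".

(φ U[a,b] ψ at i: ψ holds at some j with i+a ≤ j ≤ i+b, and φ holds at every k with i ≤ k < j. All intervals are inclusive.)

Need earliest j ≥ 3 with (¬ready U[1,1] ¬recv), and recv at every k in [3,j-1].
  j=3: rhs fails.
  j=4: rhs holds; lhs holds on [3,3]. k = 1.

1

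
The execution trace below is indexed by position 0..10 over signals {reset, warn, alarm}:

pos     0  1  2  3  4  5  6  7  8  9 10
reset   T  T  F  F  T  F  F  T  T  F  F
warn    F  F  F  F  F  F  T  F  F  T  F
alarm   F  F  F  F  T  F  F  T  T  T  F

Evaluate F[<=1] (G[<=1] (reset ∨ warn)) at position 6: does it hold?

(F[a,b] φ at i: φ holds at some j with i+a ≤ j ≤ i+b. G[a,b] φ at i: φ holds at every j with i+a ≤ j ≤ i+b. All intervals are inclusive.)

True

Check G[<=1] (reset ∨ warn) at each j in [6,7]:
  j=6: holds on [6,7]
  j=7: holds on [7,8]
Found at j=6 → formula holds.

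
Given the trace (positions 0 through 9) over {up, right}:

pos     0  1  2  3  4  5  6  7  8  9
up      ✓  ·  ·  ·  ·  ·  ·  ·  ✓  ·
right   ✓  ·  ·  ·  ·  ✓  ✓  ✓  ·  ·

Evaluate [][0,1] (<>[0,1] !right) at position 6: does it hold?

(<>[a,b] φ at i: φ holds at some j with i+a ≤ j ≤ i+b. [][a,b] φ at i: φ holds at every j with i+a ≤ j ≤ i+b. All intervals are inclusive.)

Check <>[0,1] !right at every j in [6,7]:
  j=6: fails (none in [6,7])
  j=7: holds (witness at 8)
Fails at j=6 → formula fails.

False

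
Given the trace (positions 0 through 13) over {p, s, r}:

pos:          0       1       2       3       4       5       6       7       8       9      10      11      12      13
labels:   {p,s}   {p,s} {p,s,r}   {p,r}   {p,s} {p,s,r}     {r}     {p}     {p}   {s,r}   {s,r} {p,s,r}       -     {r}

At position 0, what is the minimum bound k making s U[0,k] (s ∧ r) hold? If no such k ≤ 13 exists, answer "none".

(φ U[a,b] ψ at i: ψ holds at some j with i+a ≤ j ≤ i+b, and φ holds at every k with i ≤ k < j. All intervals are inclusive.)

Need earliest j ≥ 0 with (s ∧ r), and s at every k in [0,j-1].
  j=0: rhs fails.
  j=1: rhs fails.
  j=2: rhs holds; lhs holds on [0,1]. k = 2.

2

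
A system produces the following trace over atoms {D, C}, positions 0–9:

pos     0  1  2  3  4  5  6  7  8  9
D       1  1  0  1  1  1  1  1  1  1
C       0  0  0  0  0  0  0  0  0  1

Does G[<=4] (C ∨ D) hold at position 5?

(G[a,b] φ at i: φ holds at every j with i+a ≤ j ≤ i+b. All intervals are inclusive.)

Check (C ∨ D) at every j in [5,9]:
  j=5: true
  j=6: true
  j=7: true
  j=8: true
  j=9: true
All positions satisfy it → formula holds.

Holds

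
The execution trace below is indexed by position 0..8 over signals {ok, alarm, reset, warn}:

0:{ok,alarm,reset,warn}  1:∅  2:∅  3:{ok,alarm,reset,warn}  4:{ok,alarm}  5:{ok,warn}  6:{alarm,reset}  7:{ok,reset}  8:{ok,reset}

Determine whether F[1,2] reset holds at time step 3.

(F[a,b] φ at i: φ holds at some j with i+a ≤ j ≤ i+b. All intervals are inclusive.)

False

Check reset at each j in [4,5]:
  j=4: false
  j=5: false
No position in the window satisfies it → formula fails.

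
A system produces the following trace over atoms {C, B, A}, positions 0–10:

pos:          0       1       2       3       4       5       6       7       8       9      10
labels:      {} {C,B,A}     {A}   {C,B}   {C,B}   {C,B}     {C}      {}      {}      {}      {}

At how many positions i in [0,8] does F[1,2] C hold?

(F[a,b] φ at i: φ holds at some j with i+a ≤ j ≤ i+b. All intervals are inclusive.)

Evaluate at each i in [0,8]:
  i=0: ✓ (witness j=1)
  i=1: ✓ (witness j=3)
  i=2: ✓ (witness j=3)
  i=3: ✓ (witness j=4)
  i=4: ✓ (witness j=5)
  i=5: ✓ (witness j=6)
  i=6: ✗ (none in [7,8])
  i=7: ✗ (none in [8,9])
  i=8: ✗ (none in [9,10])
Positions where it holds: {0, 1, 2, 3, 4, 5} → 6.

6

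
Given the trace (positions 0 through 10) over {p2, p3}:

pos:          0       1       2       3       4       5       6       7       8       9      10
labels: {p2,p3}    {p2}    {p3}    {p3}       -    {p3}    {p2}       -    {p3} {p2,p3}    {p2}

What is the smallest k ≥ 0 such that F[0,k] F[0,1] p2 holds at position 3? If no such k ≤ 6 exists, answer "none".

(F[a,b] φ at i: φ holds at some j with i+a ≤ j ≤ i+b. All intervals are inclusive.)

2

Scan j = 3,4,… for F[0,1] p2:
  j=3: fails
  j=4: fails
  j=5: holds
First hit at j=5, so smallest k = 5-3 = 2.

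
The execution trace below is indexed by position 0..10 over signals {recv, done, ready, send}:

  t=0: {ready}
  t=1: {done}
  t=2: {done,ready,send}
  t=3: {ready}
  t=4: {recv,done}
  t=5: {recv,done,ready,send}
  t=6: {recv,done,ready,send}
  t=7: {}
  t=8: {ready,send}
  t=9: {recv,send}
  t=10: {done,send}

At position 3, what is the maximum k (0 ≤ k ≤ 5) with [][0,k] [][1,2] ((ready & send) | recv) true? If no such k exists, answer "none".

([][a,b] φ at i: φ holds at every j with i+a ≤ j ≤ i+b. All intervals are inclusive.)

1

[][1,2] ((ready & send) | recv) must hold from j=3 onward; find where it first fails.
  j=3: holds
  j=4: holds
  j=5: fails
Holds on [3,4], so largest k = 1.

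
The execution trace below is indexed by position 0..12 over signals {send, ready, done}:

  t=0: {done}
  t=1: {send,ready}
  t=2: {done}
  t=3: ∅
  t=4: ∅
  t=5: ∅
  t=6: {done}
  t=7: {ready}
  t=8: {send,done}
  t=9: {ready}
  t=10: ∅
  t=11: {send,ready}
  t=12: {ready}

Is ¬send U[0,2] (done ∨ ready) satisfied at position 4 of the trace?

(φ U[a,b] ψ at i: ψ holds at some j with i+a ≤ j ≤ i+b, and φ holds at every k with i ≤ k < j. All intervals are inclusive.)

Need some j in [4,6] with (done ∨ ready), and ¬send at every k in [4,j-1].
  j=4: (done ∨ ready) false.
  j=5: (done ∨ ready) false.
  j=6: (done ∨ ready) holds; ¬send holds at every k in [4,5] → satisfied.

Holds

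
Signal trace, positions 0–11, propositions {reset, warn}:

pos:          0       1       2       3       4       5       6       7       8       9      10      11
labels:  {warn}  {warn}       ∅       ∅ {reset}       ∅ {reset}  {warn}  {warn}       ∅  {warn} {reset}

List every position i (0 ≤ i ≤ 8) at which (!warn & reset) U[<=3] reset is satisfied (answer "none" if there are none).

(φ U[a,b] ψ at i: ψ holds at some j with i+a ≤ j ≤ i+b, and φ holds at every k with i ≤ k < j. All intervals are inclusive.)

Evaluate at each i in [0,8]:
  i=0: ✗ (no rhs in [0,3])
  i=1: ✗ (lhs fails at k=1 before rhs at j=4)
  i=2: ✗ (lhs fails at k=2 before rhs at j=4)
  i=3: ✗ (lhs fails at k=3 before rhs at j=4)
  i=4: ✓ (rhs at j=4)
  i=5: ✗ (lhs fails at k=5 before rhs at j=6)
  i=6: ✓ (rhs at j=6)
  i=7: ✗ (no rhs in [7,10])
  i=8: ✗ (lhs fails at k=8 before rhs at j=11)

4, 6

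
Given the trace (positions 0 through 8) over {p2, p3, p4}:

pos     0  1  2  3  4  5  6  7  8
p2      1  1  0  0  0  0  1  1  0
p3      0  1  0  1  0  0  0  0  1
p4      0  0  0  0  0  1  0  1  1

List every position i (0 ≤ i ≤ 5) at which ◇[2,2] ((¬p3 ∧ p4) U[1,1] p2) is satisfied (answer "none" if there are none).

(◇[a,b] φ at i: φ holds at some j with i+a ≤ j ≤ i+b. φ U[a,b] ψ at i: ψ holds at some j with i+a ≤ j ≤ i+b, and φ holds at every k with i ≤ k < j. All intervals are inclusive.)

3

Evaluate at each i in [0,5]:
  i=0: ✗ (none in [2,2])
  i=1: ✗ (none in [3,3])
  i=2: ✗ (none in [4,4])
  i=3: ✓ (witness j=5)
  i=4: ✗ (none in [6,6])
  i=5: ✗ (none in [7,7])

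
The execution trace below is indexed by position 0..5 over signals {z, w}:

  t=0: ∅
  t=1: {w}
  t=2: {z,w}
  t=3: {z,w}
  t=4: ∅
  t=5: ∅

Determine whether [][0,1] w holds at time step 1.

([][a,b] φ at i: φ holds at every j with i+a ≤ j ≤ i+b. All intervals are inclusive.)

Check w at every j in [1,2]:
  j=1: true
  j=2: true
All positions satisfy it → formula holds.

Yes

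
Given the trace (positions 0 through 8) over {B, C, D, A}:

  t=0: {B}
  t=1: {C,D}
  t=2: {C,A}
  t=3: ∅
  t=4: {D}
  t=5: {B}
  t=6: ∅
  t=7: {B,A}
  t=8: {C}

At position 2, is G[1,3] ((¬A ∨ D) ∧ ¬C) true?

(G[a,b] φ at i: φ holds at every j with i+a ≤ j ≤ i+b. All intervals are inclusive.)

Check ((¬A ∨ D) ∧ ¬C) at every j in [3,5]:
  j=3: true
  j=4: true
  j=5: true
All positions satisfy it → formula holds.

Yes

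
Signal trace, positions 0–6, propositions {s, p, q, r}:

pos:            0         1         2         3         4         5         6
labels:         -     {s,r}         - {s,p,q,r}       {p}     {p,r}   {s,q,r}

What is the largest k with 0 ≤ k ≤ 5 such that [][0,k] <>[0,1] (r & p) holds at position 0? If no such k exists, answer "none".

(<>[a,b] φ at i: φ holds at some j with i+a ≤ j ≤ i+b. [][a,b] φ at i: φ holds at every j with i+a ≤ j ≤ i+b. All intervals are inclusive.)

none

<>[0,1] (r & p) must hold from j=0 onward; find where it first fails.
  j=0: fails → no k works.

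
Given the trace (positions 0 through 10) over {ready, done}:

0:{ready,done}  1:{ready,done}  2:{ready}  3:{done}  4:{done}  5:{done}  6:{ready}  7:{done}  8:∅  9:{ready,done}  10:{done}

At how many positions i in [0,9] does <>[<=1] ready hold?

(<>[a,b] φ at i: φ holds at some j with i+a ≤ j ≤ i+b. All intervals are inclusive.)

7

Evaluate at each i in [0,9]:
  i=0: ✓ (witness j=0)
  i=1: ✓ (witness j=1)
  i=2: ✓ (witness j=2)
  i=3: ✗ (none in [3,4])
  i=4: ✗ (none in [4,5])
  i=5: ✓ (witness j=6)
  i=6: ✓ (witness j=6)
  i=7: ✗ (none in [7,8])
  i=8: ✓ (witness j=9)
  i=9: ✓ (witness j=9)
Positions where it holds: {0, 1, 2, 5, 6, 8, 9} → 7.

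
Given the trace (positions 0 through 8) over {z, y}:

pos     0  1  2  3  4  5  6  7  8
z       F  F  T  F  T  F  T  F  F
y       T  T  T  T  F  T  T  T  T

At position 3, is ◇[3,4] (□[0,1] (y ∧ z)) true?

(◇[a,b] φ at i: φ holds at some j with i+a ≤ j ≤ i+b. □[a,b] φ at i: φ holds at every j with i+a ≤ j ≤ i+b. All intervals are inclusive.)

Does not hold

Check □[0,1] (y ∧ z) at each j in [6,7]:
  j=6: fails at 7
  j=7: fails at 7
No position in the window satisfies it → formula fails.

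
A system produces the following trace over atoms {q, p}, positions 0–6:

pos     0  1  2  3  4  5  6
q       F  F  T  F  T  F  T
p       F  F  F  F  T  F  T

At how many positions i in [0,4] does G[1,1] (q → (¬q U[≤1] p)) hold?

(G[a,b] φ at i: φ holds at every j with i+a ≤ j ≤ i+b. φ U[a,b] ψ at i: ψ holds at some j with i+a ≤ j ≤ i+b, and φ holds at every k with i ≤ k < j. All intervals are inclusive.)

Evaluate at each i in [0,4]:
  i=0: ✓ (all of [1,1])
  i=1: ✗ (fails at j=2)
  i=2: ✓ (all of [3,3])
  i=3: ✓ (all of [4,4])
  i=4: ✓ (all of [5,5])
Positions where it holds: {0, 2, 3, 4} → 4.

4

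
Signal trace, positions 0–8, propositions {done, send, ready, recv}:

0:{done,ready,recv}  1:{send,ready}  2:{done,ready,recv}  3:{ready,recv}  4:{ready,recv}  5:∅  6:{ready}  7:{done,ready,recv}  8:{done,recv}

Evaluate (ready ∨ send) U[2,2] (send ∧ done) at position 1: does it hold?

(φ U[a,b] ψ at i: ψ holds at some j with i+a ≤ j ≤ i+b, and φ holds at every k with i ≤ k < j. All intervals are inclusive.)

Need some j in [3,3] with (send ∧ done), and (ready ∨ send) at every k in [1,j-1].
  j=3: (send ∧ done) false.
No j in the window works → until fails.

Does not hold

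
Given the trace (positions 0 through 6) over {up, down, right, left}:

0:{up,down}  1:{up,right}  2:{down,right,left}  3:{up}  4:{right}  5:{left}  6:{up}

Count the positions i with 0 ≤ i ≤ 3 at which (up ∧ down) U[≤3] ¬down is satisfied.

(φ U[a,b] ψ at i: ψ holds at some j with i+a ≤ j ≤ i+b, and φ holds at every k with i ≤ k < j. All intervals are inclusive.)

3

Evaluate at each i in [0,3]:
  i=0: ✓ (rhs at j=1; lhs holds on [0,0])
  i=1: ✓ (rhs at j=1)
  i=2: ✗ (lhs fails at k=2 before rhs at j=3)
  i=3: ✓ (rhs at j=3)
Positions where it holds: {0, 1, 3} → 3.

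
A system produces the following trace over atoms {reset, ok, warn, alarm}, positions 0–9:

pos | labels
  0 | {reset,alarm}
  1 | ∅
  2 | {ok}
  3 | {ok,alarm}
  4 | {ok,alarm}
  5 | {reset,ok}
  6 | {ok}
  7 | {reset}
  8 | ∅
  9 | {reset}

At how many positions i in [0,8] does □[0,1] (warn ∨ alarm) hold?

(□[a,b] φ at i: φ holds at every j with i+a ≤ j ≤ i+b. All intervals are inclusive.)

Evaluate at each i in [0,8]:
  i=0: ✗ (fails at j=1)
  i=1: ✗ (fails at j=1)
  i=2: ✗ (fails at j=2)
  i=3: ✓ (all of [3,4])
  i=4: ✗ (fails at j=5)
  i=5: ✗ (fails at j=5)
  i=6: ✗ (fails at j=6)
  i=7: ✗ (fails at j=7)
  i=8: ✗ (fails at j=8)
Positions where it holds: {3} → 1.

1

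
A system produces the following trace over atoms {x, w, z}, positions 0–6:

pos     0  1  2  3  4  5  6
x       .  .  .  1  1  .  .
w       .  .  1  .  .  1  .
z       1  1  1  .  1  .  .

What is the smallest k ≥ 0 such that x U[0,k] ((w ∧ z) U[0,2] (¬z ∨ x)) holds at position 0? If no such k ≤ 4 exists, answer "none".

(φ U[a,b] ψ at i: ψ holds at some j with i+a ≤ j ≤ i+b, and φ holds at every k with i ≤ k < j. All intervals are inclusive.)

Need earliest j ≥ 0 with ((w ∧ z) U[0,2] (¬z ∨ x)), and x at every k in [0,j-1].
  j=0: rhs fails.
  j=1: rhs fails.
  j=2: rhs holds but lhs fails at k=0.
  j=3: rhs holds but lhs fails at k=0.
  j=4: rhs holds but lhs fails at k=0.
No witness within the range → none.

none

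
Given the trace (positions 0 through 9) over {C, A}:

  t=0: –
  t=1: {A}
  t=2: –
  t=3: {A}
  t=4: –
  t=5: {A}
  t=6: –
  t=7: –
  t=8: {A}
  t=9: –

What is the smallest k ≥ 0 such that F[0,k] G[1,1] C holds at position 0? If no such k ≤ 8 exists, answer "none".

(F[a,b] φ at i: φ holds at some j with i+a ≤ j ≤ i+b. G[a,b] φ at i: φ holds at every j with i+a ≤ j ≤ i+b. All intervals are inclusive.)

none

Scan j = 0,1,… for G[1,1] C:
  j=0: fails
  j=1: fails
  j=2: fails
  j=3: fails
  j=4: fails
  j=5: fails
  j=6: fails
  j=7: fails
  j=8: fails
No j in [0,8] satisfies it → none.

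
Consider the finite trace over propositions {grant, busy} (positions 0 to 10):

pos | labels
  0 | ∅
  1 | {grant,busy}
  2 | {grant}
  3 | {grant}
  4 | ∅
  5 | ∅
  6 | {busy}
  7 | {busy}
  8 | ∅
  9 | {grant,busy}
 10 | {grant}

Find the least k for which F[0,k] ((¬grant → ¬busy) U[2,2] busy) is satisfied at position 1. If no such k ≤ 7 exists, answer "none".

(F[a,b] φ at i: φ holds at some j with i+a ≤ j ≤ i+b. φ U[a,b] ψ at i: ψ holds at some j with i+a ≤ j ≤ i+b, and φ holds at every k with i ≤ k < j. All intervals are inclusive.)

Scan j = 1,2,… for ((¬grant → ¬busy) U[2,2] busy):
  j=1: fails
  j=2: fails
  j=3: fails
  j=4: holds
First hit at j=4, so smallest k = 4-1 = 3.

3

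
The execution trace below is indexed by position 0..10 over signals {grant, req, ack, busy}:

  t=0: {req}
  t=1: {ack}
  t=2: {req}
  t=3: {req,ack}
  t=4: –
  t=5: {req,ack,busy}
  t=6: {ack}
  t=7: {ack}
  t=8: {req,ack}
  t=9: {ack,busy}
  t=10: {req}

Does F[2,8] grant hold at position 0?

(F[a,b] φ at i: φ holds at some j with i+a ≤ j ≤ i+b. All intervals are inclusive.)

Does not hold

Check grant at each j in [2,8]:
  j=2: false
  j=3: false
  j=4: false
  j=5: false
  j=6: false
  j=7: false
  j=8: false
No position in the window satisfies it → formula fails.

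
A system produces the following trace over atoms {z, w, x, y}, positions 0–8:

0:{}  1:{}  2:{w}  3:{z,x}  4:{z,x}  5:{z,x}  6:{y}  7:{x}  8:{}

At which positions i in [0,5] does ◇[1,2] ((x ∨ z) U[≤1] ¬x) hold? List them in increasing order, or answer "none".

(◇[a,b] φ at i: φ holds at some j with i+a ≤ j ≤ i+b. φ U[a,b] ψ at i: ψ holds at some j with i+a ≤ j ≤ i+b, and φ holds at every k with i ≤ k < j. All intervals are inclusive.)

Evaluate at each i in [0,5]:
  i=0: ✓ (witness j=1)
  i=1: ✓ (witness j=2)
  i=2: ✗ (none in [3,4])
  i=3: ✓ (witness j=5)
  i=4: ✓ (witness j=5)
  i=5: ✓ (witness j=6)

0, 1, 3, 4, 5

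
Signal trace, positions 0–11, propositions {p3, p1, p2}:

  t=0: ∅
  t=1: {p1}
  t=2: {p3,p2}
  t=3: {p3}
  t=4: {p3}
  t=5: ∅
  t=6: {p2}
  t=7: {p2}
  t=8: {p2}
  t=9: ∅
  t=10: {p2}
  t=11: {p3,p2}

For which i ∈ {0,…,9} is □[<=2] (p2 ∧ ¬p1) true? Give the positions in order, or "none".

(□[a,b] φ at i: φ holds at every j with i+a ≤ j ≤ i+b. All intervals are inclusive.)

6

Evaluate at each i in [0,9]:
  i=0: ✗ (fails at j=0)
  i=1: ✗ (fails at j=1)
  i=2: ✗ (fails at j=3)
  i=3: ✗ (fails at j=3)
  i=4: ✗ (fails at j=4)
  i=5: ✗ (fails at j=5)
  i=6: ✓ (all of [6,8])
  i=7: ✗ (fails at j=9)
  i=8: ✗ (fails at j=9)
  i=9: ✗ (fails at j=9)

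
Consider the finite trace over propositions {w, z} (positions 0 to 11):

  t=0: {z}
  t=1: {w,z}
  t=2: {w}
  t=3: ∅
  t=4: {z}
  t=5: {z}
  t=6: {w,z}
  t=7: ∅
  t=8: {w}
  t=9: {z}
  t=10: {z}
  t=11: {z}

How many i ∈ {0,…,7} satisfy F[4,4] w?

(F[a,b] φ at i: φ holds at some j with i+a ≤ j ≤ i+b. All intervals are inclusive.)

2

Evaluate at each i in [0,7]:
  i=0: ✗ (none in [4,4])
  i=1: ✗ (none in [5,5])
  i=2: ✓ (witness j=6)
  i=3: ✗ (none in [7,7])
  i=4: ✓ (witness j=8)
  i=5: ✗ (none in [9,9])
  i=6: ✗ (none in [10,10])
  i=7: ✗ (none in [11,11])
Positions where it holds: {2, 4} → 2.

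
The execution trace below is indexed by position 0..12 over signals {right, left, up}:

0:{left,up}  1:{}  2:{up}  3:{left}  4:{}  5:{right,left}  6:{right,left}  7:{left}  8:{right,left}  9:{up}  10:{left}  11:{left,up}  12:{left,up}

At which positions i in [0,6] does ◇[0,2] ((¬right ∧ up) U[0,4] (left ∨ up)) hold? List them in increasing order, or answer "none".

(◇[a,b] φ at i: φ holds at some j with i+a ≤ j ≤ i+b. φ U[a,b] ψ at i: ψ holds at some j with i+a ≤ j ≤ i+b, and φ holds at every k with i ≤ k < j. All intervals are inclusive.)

0, 1, 2, 3, 4, 5, 6

Evaluate at each i in [0,6]:
  i=0: ✓ (witness j=0)
  i=1: ✓ (witness j=2)
  i=2: ✓ (witness j=2)
  i=3: ✓ (witness j=3)
  i=4: ✓ (witness j=5)
  i=5: ✓ (witness j=5)
  i=6: ✓ (witness j=6)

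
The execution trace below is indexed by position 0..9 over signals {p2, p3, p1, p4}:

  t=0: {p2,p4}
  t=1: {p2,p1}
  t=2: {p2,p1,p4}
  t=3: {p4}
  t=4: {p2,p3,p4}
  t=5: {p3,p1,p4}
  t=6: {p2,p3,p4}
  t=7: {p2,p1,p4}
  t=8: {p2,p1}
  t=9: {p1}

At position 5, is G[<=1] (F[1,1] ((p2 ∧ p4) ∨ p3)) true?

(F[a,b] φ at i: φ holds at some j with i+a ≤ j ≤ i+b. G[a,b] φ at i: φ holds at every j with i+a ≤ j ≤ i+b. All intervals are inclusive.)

Yes

Check F[1,1] ((p2 ∧ p4) ∨ p3) at every j in [5,6]:
  j=5: holds (witness at 6)
  j=6: holds (witness at 7)
All positions satisfy it → formula holds.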